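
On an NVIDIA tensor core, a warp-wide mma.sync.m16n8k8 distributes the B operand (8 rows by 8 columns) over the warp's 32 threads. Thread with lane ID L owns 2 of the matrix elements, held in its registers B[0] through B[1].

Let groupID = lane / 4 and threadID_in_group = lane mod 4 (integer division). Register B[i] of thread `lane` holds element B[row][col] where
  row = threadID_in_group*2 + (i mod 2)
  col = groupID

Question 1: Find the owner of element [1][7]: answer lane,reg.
c=7⇒gr=7  r=1⇒th=0,odd=1
L=7*4+0=28  i=1=1

28,1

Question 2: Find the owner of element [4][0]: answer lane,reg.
2,0

c:0=>grp=0  r:4=>tig=2,lo=0
L=0*4+2=2  i=0=0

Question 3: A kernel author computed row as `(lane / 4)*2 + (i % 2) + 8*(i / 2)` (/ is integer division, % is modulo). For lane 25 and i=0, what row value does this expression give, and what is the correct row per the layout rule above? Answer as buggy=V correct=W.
buggy=12 correct=2

`(lane / 4)*2 + (i % 2) + 8*(i / 2)`[25,0]->12
lane 25: gid=6 (25/4), tid=1 (25%4)
i=0: r=1*2+0=2, c=gid=6
row: 12 vs 2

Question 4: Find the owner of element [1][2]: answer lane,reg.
8,1

c: 2->gid=2  r: 1->tid=0,i&1=1
L=2*4+0=8  i=1=1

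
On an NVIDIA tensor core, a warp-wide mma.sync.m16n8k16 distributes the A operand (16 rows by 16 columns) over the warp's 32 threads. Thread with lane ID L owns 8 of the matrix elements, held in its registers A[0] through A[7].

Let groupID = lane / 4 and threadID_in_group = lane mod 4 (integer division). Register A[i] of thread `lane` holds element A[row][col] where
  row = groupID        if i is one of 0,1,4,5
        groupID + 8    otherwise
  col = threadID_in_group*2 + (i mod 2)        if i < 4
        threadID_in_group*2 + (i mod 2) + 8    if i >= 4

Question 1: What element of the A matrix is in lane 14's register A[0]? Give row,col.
3,4

lane 14->14/4=3, 14 mod 4=2
i=0  r:3+0->3  c:2·2+0+0->4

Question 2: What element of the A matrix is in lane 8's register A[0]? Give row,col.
2,0

lane 8⇒8/4=2, 8 mod 4=0
i=0  r:2+0⇒2  c:2·0+0+0⇒0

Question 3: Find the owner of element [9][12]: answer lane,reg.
6,6

r=9->g=1,rb=1  c=12->cb=1,t=2,b0=0
L=1*4+2=6  i=1*4+1*2+0=6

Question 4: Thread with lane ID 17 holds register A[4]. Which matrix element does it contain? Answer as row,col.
L=17→G=17>>2=4, T=17&3=1
[4]→row 4+0=4  col 1·2+0+8=10

4,10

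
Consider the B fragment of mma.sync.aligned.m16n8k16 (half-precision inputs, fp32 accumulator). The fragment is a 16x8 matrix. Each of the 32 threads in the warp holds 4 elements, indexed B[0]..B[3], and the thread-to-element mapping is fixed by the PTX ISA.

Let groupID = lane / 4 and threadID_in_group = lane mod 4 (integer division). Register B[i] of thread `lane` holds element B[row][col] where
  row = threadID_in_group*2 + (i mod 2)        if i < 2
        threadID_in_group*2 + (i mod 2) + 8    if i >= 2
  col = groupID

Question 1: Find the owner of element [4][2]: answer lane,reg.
10,0

c:2=>grp=2  r:4=>rB=0,tig=2,lo=0
L=2*4+2=10  i=0*2+0=0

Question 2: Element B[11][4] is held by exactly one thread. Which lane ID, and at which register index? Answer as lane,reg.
c=4→G=4  r=11→rhi=1,T=1,p=1
L=4*4+1=17  i=1*2+1=3

17,3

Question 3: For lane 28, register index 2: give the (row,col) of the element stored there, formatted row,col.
28: g=7,t=0
[2] (0*2+0+8,7) = (8,7)

8,7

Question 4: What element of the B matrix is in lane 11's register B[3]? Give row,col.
15,2

L=11->g=11>>2=2, t=11&3=3
[3]->row 3·2+1+8=15  col g=2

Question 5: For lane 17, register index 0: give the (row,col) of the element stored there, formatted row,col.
2,4

L=17→G=17>>2=4, T=17&3=1
[0]→row 1·2+0+0=2  col G=4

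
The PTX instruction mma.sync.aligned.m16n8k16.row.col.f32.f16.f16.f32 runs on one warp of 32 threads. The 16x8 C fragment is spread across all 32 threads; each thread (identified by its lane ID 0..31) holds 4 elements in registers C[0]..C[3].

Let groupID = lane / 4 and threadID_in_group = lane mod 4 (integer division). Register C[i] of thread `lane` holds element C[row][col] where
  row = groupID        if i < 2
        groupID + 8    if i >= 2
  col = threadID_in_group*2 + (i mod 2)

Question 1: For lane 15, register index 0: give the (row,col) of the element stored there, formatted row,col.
15: grp=3,tig=3
[0] (3+0,3*2+0) = (3,6)

3,6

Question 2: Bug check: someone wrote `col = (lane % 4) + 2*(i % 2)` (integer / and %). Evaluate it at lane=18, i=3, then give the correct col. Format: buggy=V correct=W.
`(lane % 4) + 2*(i % 2)`[18,3]->4
lane 18: g=4 (18/4), t=2 (18%4)
i=3: r=4+8=12, c=2*2+1=5
col: 4 vs 5

buggy=4 correct=5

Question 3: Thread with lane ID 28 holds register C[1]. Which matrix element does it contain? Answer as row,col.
L=28->g=28>>2=7, t=28&3=0
[1]->row 7+0=7  col 0·2+1=1

7,1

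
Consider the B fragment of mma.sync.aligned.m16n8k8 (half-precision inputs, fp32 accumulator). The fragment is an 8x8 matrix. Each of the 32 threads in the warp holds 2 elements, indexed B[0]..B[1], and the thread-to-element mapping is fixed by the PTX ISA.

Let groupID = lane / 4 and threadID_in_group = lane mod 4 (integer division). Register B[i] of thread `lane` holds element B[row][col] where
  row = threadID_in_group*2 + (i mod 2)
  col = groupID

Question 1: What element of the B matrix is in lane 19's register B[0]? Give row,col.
6,4

lane 19=>19/4=4, 19 mod 4=3
i=0  r:2·3+0=>6  c:4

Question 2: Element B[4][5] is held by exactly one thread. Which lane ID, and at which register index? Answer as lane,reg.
c=5->g=5  r=4->t=2,b0=0
L=5*4+2=22  i=0=0

22,0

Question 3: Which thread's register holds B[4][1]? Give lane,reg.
c=1->g=1  r=4->t=2,b0=0
L=1*4+2=6  i=0=0

6,0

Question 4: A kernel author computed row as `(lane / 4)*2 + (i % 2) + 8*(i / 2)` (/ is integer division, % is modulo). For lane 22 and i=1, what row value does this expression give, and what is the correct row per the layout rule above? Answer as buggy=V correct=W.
buggy=11 correct=5

`(lane / 4)*2 + (i % 2) + 8*(i / 2)`[22,1]->11
L=22->gid=22>>2=5, tid=22&3=2
[1]->row 2·2+1=5  col gid=5
row: 11 vs 5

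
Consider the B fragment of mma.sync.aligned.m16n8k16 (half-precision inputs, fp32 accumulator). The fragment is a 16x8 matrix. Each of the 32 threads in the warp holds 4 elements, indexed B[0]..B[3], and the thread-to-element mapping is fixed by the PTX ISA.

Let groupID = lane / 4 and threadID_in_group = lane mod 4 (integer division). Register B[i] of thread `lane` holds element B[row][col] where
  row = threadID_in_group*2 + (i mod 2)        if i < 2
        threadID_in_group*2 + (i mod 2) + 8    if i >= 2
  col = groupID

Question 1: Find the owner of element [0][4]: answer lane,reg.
16,0

c=4⇒gr=4  r=0⇒Rb=0,th=0,odd=0
L=4*4+0=16  i=0*2+0=0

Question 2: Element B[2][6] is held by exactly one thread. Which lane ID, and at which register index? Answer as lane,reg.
25,0

c=6⇒gr=6  r=2⇒Rb=0,th=1,odd=0
L=6*4+1=25  i=0*2+0=0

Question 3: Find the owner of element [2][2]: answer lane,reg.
c: 2->gid=2  r: 2->r8=0,tid=1,i&1=0
L=2*4+1=9  i=0*2+0=0

9,0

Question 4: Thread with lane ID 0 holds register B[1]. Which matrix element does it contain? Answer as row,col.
L=0=>grp=0>>2=0, tig=0&3=0
[1]=>row 0·2+1+0=1  col grp=0

1,0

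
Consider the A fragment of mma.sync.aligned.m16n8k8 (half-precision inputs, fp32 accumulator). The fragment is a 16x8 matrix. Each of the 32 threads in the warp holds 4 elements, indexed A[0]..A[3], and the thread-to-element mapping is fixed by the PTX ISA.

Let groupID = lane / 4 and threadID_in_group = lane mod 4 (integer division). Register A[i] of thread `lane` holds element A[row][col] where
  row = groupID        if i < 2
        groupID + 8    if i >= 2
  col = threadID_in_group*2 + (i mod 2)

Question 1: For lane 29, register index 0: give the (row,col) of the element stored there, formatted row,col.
7,2

lane 29→29/4=7, 29 mod 4=1
i=0  r:7+0→7  c:2·1+0→2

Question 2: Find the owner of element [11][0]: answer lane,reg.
12,2

r:11=>grp=3,rB=1  c:0=>tig=0,lo=0
L=3*4+0=12  i=1*2+0=2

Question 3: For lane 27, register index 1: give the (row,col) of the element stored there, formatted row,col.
lane 27: gid=6 (27/4), tid=3 (27%4)
i=1: r=6+0=6, c=3*2+1=7

6,7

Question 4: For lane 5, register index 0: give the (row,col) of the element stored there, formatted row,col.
1,2

5: grp=1,tig=1
[0] (1+0,1*2+0) = (1,2)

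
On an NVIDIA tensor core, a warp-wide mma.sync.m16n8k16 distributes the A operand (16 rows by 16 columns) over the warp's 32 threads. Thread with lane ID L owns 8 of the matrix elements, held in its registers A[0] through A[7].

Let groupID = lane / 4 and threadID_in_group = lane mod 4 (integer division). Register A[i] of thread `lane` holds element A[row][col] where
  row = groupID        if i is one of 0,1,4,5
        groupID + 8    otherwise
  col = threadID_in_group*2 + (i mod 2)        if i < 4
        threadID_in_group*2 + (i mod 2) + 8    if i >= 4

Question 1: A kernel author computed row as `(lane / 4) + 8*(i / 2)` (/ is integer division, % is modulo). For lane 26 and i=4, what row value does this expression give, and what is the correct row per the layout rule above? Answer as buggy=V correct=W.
`(lane / 4) + 8*(i / 2)`[26,4]⇒22
lane 26: gr=6 (26/4), th=2 (26%4)
i=4: r=6+0=6, c=2*2+0+8=12
row: 22 vs 6

buggy=22 correct=6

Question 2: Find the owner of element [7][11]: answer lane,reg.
29,5

r=7⇒gr=7,Rb=0  c=11⇒Cb=1,th=1,odd=1
L=7*4+1=29  i=1*4+0*2+1=5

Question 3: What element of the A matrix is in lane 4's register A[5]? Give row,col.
4: gr=1,th=0
[5] (1+0,0*2+1+8) = (1,9)

1,9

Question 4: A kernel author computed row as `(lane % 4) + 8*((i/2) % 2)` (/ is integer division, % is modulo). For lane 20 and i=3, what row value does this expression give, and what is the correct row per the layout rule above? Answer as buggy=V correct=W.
buggy=8 correct=13

`(lane % 4) + 8*((i/2) % 2)`[20,3]->8
lane 20: gid=5 (20/4), tid=0 (20%4)
i=3: r=5+8=13, c=0*2+1+0=1
row: 8 vs 13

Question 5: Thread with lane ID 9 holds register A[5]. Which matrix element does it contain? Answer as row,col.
L=9->gid=9>>2=2, tid=9&3=1
[5]->row 2+0=2  col 1·2+1+8=11

2,11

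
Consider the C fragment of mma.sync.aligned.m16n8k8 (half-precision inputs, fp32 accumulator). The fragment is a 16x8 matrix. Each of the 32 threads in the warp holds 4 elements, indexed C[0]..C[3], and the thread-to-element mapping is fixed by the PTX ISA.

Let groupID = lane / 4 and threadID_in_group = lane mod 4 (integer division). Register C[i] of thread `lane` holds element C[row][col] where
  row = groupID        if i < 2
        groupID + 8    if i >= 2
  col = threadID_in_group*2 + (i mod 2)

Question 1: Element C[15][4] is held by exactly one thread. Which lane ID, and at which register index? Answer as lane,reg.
r:15=>grp=7,rB=1  c:4=>tig=2,lo=0
L=7*4+2=30  i=1*2+0=2

30,2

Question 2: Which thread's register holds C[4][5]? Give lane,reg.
r=4->g=4,rb=0  c=5->t=2,b0=1
L=4*4+2=18  i=0*2+1=1

18,1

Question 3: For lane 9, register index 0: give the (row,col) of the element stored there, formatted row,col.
2,2

9: g=2,t=1
[0] (2+0,1*2+0) = (2,2)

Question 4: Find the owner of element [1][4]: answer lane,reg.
r=1→G=1,rhi=0  c=4→T=2,p=0
L=1*4+2=6  i=0*2+0=0

6,0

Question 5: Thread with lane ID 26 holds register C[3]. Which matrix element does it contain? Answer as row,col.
lane 26=>26/4=6, 26 mod 4=2
i=3  r:6+8=>14  c:2·2+1=>5

14,5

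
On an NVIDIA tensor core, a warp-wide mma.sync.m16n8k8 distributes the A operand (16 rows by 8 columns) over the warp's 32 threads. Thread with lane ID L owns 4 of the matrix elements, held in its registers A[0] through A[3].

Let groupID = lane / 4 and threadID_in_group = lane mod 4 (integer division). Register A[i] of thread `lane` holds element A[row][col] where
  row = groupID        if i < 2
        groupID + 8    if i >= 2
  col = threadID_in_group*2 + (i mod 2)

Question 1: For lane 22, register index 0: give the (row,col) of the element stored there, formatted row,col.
5,4

22: G=5,T=2
[0] (5+0,2*2+0) = (5,4)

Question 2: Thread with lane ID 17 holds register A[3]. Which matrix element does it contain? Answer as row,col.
lane 17: G=4 (17/4), T=1 (17%4)
i=3: r=4+8=12, c=1*2+1=3

12,3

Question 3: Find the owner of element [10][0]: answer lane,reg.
8,2

r: 10->gid=2,r8=1  c: 0->tid=0,i&1=0
L=2*4+0=8  i=1*2+0=2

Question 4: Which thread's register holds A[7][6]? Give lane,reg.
31,0

r=7->g=7,rb=0  c=6->t=3,b0=0
L=7*4+3=31  i=0*2+0=0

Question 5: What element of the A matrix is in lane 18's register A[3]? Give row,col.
12,5

lane 18: grp=4 (18/4), tig=2 (18%4)
i=3: r=4+8=12, c=2*2+1=5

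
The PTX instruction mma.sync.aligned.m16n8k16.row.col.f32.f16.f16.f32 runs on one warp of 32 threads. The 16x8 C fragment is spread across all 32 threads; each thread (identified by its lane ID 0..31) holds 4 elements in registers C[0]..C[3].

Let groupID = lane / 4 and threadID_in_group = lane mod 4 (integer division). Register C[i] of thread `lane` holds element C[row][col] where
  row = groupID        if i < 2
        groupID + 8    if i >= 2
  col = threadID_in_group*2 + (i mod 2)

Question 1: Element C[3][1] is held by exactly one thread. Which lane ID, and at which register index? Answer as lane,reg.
r: 3->gid=3,r8=0  c: 1->tid=0,i&1=1
L=3*4+0=12  i=0*2+1=1

12,1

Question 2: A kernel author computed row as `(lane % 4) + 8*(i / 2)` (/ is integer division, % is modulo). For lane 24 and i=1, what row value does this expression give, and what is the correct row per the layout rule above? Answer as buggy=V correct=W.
buggy=0 correct=6

`(lane % 4) + 8*(i / 2)`[24,1]->0
lane 24: gid=6 (24/4), tid=0 (24%4)
i=1: r=6+0=6, c=0*2+1=1
row: 0 vs 6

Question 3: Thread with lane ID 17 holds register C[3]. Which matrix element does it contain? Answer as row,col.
12,3

lane 17: grp=4 (17/4), tig=1 (17%4)
i=3: r=4+8=12, c=1*2+1=3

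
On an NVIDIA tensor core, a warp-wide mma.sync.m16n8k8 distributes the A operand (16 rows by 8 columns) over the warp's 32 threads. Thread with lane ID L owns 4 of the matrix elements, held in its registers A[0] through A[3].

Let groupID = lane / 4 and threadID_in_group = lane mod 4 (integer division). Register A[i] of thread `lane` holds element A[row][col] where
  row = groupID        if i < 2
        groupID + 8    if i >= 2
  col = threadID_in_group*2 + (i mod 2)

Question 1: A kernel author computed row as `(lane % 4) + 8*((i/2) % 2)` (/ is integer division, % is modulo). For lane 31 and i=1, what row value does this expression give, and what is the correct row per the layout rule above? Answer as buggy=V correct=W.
`(lane % 4) + 8*((i/2) % 2)`[31,1]->3
lane 31: g=7 (31/4), t=3 (31%4)
i=1: r=7+0=7, c=3*2+1=7
row: 3 vs 7

buggy=3 correct=7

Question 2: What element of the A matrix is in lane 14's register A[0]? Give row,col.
lane 14: g=3 (14/4), t=2 (14%4)
i=0: r=3+0=3, c=2*2+0=4

3,4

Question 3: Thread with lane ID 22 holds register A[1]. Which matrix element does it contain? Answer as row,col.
5,5

22: grp=5,tig=2
[1] (5+0,2*2+1) = (5,5)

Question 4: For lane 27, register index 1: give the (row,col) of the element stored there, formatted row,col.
L=27→G=27>>2=6, T=27&3=3
[1]→row 6+0=6  col 3·2+1=7

6,7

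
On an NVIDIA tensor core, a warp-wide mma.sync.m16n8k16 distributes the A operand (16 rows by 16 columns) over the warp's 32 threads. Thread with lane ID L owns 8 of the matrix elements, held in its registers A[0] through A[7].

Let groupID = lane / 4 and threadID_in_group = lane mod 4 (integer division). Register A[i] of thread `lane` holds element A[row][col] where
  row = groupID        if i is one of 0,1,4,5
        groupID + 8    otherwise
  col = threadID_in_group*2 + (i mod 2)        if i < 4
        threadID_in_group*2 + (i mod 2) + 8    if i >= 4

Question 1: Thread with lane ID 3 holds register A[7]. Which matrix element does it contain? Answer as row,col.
8,15

L=3->g=3>>2=0, t=3&3=3
[7]->row 0+8=8  col 3·2+1+8=15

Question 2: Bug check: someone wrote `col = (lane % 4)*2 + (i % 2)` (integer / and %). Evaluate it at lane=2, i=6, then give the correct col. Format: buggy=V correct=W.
buggy=4 correct=12

`(lane % 4)*2 + (i % 2)`[2,6]->4
lane 2: g=0 (2/4), t=2 (2%4)
i=6: r=0+8=8, c=2*2+0+8=12
col: 4 vs 12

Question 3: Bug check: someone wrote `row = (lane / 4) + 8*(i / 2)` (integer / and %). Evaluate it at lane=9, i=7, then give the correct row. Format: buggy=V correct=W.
buggy=26 correct=10

`(lane / 4) + 8*(i / 2)`[9,7]->26
L=9->g=9>>2=2, t=9&3=1
[7]->row 2+8=10  col 1·2+1+8=11
row: 26 vs 10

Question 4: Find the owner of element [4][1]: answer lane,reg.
r=4→G=4,rhi=0  c=1→chi=0,T=0,p=1
L=4*4+0=16  i=0*4+0*2+1=1

16,1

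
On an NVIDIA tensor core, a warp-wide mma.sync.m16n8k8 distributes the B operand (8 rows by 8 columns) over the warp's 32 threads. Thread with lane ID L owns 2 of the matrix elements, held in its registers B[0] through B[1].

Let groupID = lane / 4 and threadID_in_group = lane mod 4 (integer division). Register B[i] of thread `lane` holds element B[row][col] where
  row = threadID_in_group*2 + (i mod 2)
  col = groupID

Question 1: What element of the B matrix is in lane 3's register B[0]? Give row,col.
lane 3→3/4=0, 3 mod 4=3
i=0  r:2·3+0→6  c:0

6,0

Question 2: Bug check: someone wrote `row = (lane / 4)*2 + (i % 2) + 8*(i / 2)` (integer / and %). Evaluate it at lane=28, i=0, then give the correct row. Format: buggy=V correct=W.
buggy=14 correct=0

`(lane / 4)*2 + (i % 2) + 8*(i / 2)`[28,0]⇒14
L=28⇒gr=28>>2=7, th=28&3=0
[0]⇒row 0·2+0=0  col gr=7
row: 14 vs 0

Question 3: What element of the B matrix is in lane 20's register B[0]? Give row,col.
0,5

20: G=5,T=0
[0] (0*2+0,5) = (0,5)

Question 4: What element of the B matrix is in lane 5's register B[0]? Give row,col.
2,1

lane 5: g=1 (5/4), t=1 (5%4)
i=0: r=1*2+0=2, c=g=1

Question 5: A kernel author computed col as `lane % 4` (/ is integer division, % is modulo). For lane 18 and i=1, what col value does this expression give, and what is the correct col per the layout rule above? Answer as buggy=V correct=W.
buggy=2 correct=4

`lane % 4`[18,1]→2
lane 18: G=4 (18/4), T=2 (18%4)
i=1: r=2*2+1=5, c=G=4
col: 2 vs 4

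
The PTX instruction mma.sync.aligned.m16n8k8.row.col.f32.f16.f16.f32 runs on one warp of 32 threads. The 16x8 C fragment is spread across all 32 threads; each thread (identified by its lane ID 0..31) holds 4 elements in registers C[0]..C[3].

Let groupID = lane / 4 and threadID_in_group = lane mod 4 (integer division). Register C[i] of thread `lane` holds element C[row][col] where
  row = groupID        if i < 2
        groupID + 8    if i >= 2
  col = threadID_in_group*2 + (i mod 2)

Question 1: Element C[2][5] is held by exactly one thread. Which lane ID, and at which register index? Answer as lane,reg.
10,1

r: 2->gid=2,r8=0  c: 5->tid=2,i&1=1
L=2*4+2=10  i=0*2+1=1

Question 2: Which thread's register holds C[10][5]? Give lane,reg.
10,3

r=10->g=2,rb=1  c=5->t=2,b0=1
L=2*4+2=10  i=1*2+1=3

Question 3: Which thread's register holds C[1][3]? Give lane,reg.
r=1→G=1,rhi=0  c=3→T=1,p=1
L=1*4+1=5  i=0*2+1=1

5,1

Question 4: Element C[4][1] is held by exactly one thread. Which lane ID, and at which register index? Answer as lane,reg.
16,1

r=4→G=4,rhi=0  c=1→T=0,p=1
L=4*4+0=16  i=0*2+1=1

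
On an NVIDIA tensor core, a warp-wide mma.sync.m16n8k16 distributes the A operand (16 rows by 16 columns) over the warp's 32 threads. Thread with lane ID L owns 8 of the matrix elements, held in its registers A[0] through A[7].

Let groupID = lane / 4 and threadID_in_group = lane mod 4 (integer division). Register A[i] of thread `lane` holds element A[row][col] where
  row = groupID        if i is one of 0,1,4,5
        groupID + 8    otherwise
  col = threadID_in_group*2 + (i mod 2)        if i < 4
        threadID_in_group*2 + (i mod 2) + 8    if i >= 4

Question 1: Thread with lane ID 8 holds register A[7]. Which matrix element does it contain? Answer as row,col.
lane 8⇒8/4=2, 8 mod 4=0
i=7  r:2+8⇒10  c:2·0+1+8⇒9

10,9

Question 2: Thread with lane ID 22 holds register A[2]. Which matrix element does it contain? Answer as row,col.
13,4

lane 22→22/4=5, 22 mod 4=2
i=2  r:5+8→13  c:2·2+0+0→4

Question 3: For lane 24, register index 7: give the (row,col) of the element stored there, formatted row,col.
14,9

lane 24⇒24/4=6, 24 mod 4=0
i=7  r:6+8⇒14  c:2·0+1+8⇒9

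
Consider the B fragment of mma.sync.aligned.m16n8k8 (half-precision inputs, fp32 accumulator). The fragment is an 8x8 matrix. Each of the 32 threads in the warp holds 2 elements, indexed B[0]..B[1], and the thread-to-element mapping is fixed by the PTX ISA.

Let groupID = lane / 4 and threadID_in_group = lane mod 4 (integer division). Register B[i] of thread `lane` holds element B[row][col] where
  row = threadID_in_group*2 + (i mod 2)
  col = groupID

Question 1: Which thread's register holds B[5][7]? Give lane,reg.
c:7=>grp=7  r:5=>tig=2,lo=1
L=7*4+2=30  i=1=1

30,1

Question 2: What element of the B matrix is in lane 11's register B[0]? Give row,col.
lane 11⇒11/4=2, 11 mod 4=3
i=0  r:2·3+0⇒6  c:2

6,2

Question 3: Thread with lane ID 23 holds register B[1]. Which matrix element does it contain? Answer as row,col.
lane 23: gr=5 (23/4), th=3 (23%4)
i=1: r=3*2+1=7, c=gr=5

7,5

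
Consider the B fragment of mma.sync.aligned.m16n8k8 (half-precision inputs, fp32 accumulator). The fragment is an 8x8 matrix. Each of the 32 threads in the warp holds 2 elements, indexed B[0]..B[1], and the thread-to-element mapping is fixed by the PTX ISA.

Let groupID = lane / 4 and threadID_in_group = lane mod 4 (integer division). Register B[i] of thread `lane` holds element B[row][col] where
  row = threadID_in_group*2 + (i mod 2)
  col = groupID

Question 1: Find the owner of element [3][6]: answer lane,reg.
c: 6->gid=6  r: 3->tid=1,i&1=1
L=6*4+1=25  i=1=1

25,1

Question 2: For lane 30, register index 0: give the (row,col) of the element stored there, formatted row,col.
L=30=>grp=30>>2=7, tig=30&3=2
[0]=>row 2·2+0=4  col grp=7

4,7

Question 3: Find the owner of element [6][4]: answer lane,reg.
19,0

c: 4->gid=4  r: 6->tid=3,i&1=0
L=4*4+3=19  i=0=0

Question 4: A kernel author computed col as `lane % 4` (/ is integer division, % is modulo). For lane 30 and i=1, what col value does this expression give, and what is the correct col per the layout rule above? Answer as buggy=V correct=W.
`lane % 4`[30,1]→2
L=30→G=30>>2=7, T=30&3=2
[1]→row 2·2+1=5  col G=7
col: 2 vs 7

buggy=2 correct=7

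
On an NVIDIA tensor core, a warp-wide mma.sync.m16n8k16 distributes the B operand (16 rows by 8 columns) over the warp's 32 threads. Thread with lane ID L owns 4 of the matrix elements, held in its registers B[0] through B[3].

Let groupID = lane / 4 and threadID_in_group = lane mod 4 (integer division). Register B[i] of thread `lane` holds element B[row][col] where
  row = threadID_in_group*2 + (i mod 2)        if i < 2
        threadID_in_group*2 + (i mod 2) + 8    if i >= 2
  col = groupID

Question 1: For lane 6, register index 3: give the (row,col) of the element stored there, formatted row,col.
13,1

6: grp=1,tig=2
[3] (2*2+1+8,1) = (13,1)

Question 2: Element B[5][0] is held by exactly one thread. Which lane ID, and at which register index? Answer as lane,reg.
2,1

c=0→G=0  r=5→rhi=0,T=2,p=1
L=0*4+2=2  i=0*2+1=1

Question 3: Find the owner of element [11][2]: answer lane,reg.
9,3

c=2→G=2  r=11→rhi=1,T=1,p=1
L=2*4+1=9  i=1*2+1=3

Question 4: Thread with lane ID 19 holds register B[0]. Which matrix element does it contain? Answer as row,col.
6,4

L=19->gid=19>>2=4, tid=19&3=3
[0]->row 3·2+0+0=6  col gid=4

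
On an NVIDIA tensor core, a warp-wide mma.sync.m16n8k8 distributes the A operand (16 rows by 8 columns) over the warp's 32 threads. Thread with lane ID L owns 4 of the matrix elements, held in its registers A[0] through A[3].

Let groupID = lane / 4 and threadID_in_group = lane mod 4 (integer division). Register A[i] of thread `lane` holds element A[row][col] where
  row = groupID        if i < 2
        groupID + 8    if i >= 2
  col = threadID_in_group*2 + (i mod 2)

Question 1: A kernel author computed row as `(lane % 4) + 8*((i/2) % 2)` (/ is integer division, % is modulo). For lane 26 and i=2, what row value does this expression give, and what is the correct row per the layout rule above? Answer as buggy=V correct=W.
`(lane % 4) + 8*((i/2) % 2)`[26,2]->10
26: g=6,t=2
[2] (6+8,2*2+0) = (14,4)
row: 10 vs 14

buggy=10 correct=14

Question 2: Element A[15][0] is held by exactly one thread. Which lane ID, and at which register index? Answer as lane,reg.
28,2

r: 15->gid=7,r8=1  c: 0->tid=0,i&1=0
L=7*4+0=28  i=1*2+0=2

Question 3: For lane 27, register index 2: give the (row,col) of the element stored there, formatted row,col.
14,6

27: gr=6,th=3
[2] (6+8,3*2+0) = (14,6)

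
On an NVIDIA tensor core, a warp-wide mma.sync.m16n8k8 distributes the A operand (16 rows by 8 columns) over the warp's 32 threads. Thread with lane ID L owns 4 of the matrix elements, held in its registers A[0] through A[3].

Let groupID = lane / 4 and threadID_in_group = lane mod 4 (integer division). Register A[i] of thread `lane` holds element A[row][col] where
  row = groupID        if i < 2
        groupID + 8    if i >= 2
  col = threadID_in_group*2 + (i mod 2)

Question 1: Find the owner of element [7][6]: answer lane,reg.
r=7->g=7,rb=0  c=6->t=3,b0=0
L=7*4+3=31  i=0*2+0=0

31,0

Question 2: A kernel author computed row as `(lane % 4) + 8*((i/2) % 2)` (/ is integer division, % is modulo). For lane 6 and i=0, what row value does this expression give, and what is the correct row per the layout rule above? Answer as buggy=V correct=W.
buggy=2 correct=1

`(lane % 4) + 8*((i/2) % 2)`[6,0]=>2
6: grp=1,tig=2
[0] (1+0,2*2+0) = (1,4)
row: 2 vs 1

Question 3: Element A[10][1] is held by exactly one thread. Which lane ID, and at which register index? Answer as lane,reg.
r=10->g=2,rb=1  c=1->t=0,b0=1
L=2*4+0=8  i=1*2+1=3

8,3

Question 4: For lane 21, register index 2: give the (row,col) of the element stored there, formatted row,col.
21: G=5,T=1
[2] (5+8,1*2+0) = (13,2)

13,2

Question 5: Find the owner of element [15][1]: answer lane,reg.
28,3

r=15→G=7,rhi=1  c=1→T=0,p=1
L=7*4+0=28  i=1*2+1=3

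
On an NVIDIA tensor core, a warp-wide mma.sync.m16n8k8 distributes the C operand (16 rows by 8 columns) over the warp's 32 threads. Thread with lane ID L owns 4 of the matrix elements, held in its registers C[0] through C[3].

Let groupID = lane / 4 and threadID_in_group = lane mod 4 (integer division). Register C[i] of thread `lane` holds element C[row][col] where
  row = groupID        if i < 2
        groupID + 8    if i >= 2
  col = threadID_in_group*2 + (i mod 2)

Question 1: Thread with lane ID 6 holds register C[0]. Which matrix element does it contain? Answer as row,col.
1,4

L=6=>grp=6>>2=1, tig=6&3=2
[0]=>row 1+0=1  col 2·2+0=4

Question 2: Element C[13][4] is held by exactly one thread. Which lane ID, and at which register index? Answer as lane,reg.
r=13⇒gr=5,Rb=1  c=4⇒th=2,odd=0
L=5*4+2=22  i=1*2+0=2

22,2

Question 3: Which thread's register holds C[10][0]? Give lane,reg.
r: 10->gid=2,r8=1  c: 0->tid=0,i&1=0
L=2*4+0=8  i=1*2+0=2

8,2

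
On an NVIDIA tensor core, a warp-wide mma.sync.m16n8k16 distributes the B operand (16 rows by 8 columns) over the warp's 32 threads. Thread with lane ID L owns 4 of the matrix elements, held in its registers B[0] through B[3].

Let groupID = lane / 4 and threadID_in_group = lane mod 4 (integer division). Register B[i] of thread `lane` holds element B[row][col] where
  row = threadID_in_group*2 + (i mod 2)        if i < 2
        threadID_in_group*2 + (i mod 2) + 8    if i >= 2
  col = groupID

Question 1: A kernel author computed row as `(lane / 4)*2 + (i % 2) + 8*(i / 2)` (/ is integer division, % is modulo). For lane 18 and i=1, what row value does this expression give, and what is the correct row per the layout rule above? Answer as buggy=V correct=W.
`(lane / 4)*2 + (i % 2) + 8*(i / 2)`[18,1]->9
lane 18->18/4=4, 18 mod 4=2
i=1  r:2·2+1+0->5  c:4
row: 9 vs 5

buggy=9 correct=5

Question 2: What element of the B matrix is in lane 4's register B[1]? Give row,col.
lane 4: gr=1 (4/4), th=0 (4%4)
i=1: r=0*2+1+0=1, c=gr=1

1,1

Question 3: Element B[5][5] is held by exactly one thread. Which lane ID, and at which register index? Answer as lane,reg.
c: 5->gid=5  r: 5->r8=0,tid=2,i&1=1
L=5*4+2=22  i=0*2+1=1

22,1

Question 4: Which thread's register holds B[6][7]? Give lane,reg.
c=7→G=7  r=6→rhi=0,T=3,p=0
L=7*4+3=31  i=0*2+0=0

31,0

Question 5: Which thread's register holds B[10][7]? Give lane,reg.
c: 7->gid=7  r: 10->r8=1,tid=1,i&1=0
L=7*4+1=29  i=1*2+0=2

29,2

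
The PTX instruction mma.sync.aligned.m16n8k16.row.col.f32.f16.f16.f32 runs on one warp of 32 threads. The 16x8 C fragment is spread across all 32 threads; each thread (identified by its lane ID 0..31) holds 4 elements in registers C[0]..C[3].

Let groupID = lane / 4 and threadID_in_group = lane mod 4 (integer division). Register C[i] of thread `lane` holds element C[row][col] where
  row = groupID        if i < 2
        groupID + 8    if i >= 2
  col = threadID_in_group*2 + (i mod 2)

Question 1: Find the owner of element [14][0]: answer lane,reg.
24,2

r=14⇒gr=6,Rb=1  c=0⇒th=0,odd=0
L=6*4+0=24  i=1*2+0=2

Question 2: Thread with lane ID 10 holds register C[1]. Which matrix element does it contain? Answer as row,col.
2,5

10: G=2,T=2
[1] (2+0,2*2+1) = (2,5)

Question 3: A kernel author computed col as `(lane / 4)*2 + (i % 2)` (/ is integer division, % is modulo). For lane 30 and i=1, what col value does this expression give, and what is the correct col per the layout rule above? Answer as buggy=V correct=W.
`(lane / 4)*2 + (i % 2)`[30,1]⇒15
lane 30: gr=7 (30/4), th=2 (30%4)
i=1: r=7+0=7, c=2*2+1=5
col: 15 vs 5

buggy=15 correct=5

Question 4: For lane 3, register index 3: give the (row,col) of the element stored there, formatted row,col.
lane 3: G=0 (3/4), T=3 (3%4)
i=3: r=0+8=8, c=3*2+1=7

8,7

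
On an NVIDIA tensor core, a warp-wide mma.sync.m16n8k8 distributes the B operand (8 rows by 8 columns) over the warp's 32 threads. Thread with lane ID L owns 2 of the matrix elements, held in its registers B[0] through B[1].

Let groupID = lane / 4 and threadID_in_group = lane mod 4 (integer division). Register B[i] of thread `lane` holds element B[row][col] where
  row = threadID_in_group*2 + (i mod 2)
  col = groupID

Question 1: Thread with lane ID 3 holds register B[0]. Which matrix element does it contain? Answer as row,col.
6,0

lane 3->3/4=0, 3 mod 4=3
i=0  r:2·3+0->6  c:0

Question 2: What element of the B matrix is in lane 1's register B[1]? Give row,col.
3,0

L=1->gid=1>>2=0, tid=1&3=1
[1]->row 1·2+1=3  col gid=0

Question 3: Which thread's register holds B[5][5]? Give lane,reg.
22,1

c=5→G=5  r=5→T=2,p=1
L=5*4+2=22  i=1=1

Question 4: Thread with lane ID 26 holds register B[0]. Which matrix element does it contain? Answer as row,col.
lane 26: gid=6 (26/4), tid=2 (26%4)
i=0: r=2*2+0=4, c=gid=6

4,6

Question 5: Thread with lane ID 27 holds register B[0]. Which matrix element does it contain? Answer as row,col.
L=27⇒gr=27>>2=6, th=27&3=3
[0]⇒row 3·2+0=6  col gr=6

6,6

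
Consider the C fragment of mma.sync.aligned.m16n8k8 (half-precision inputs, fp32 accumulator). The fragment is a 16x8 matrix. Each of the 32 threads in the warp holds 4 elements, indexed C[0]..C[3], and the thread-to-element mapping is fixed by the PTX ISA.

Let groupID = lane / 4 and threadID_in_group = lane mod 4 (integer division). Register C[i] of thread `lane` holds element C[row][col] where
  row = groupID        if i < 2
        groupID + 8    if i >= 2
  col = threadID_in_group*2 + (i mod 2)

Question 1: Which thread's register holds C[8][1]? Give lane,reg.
0,3

r=8→G=0,rhi=1  c=1→T=0,p=1
L=0*4+0=0  i=1*2+1=3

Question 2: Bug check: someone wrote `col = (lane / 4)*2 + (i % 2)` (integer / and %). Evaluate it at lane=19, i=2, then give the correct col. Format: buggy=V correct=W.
buggy=8 correct=6

`(lane / 4)*2 + (i % 2)`[19,2]→8
lane 19→19/4=4, 19 mod 4=3
i=2  r:4+8→12  c:2·3+0→6
col: 8 vs 6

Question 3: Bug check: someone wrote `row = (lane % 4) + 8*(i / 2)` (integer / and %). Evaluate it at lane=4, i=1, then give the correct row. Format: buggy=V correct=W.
`(lane % 4) + 8*(i / 2)`[4,1]->0
L=4->g=4>>2=1, t=4&3=0
[1]->row 1+0=1  col 0·2+1=1
row: 0 vs 1

buggy=0 correct=1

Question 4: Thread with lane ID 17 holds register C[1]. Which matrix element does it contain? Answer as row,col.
lane 17: g=4 (17/4), t=1 (17%4)
i=1: r=4+0=4, c=1*2+1=3

4,3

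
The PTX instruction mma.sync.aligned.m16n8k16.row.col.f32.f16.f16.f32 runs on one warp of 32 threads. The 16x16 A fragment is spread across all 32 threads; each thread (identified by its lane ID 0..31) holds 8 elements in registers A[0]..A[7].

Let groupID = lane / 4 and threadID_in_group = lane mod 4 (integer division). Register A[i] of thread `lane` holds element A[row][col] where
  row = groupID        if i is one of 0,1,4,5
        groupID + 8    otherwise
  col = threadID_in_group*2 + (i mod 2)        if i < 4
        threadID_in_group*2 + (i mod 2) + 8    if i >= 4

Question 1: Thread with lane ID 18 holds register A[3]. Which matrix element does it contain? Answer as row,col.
L=18->g=18>>2=4, t=18&3=2
[3]->row 4+8=12  col 2·2+1+0=5

12,5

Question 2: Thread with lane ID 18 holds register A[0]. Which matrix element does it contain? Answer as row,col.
4,4

18: gr=4,th=2
[0] (4+0,2*2+0+0) = (4,4)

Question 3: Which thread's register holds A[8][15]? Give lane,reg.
3,7

r=8→G=0,rhi=1  c=15→chi=1,T=3,p=1
L=0*4+3=3  i=1*4+1*2+1=7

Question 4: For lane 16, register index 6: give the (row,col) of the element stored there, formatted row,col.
12,8

lane 16->16/4=4, 16 mod 4=0
i=6  r:4+8->12  c:2·0+0+8->8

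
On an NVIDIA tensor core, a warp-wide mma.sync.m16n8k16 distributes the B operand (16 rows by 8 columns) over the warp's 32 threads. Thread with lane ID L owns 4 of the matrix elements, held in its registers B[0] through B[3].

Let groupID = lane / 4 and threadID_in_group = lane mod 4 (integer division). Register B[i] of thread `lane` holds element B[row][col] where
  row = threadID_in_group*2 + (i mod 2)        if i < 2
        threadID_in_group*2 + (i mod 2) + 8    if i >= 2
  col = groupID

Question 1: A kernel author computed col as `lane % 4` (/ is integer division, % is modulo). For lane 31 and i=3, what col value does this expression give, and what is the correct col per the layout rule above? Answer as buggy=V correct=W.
buggy=3 correct=7

`lane % 4`[31,3]⇒3
31: gr=7,th=3
[3] (3*2+1+8,7) = (15,7)
col: 3 vs 7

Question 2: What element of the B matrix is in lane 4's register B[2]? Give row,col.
8,1

lane 4->4/4=1, 4 mod 4=0
i=2  r:2·0+0+8->8  c:1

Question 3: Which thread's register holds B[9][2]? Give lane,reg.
8,3

c: 2->gid=2  r: 9->r8=1,tid=0,i&1=1
L=2*4+0=8  i=1*2+1=3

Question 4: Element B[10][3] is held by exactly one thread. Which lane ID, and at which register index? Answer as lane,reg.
c:3=>grp=3  r:10=>rB=1,tig=1,lo=0
L=3*4+1=13  i=1*2+0=2

13,2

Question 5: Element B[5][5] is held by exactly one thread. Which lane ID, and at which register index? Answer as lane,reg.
22,1

c:5=>grp=5  r:5=>rB=0,tig=2,lo=1
L=5*4+2=22  i=0*2+1=1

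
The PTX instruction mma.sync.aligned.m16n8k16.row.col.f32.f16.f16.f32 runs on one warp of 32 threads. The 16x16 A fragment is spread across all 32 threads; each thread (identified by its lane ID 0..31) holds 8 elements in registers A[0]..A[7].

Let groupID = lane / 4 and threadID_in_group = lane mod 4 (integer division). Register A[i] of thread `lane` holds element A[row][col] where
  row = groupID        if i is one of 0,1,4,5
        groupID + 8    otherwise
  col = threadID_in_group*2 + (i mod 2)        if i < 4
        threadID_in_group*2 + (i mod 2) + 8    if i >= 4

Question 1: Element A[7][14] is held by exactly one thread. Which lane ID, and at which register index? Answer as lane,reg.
31,4

r=7⇒gr=7,Rb=0  c=14⇒Cb=1,th=3,odd=0
L=7*4+3=31  i=1*4+0*2+0=4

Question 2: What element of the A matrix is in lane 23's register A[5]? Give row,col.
lane 23: grp=5 (23/4), tig=3 (23%4)
i=5: r=5+0=5, c=3*2+1+8=15

5,15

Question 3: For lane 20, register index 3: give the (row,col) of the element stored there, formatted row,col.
13,1

20: gid=5,tid=0
[3] (5+8,0*2+1+0) = (13,1)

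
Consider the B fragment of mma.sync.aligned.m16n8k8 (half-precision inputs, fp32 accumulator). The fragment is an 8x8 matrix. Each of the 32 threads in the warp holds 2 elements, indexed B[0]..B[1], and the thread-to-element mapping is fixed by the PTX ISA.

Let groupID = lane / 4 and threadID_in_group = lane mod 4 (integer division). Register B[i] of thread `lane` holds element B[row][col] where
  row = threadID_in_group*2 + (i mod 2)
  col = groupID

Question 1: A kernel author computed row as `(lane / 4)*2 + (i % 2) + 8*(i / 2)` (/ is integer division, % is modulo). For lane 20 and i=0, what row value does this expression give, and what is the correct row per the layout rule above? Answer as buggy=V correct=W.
buggy=10 correct=0

`(lane / 4)*2 + (i % 2) + 8*(i / 2)`[20,0]⇒10
lane 20⇒20/4=5, 20 mod 4=0
i=0  r:2·0+0⇒0  c:5
row: 10 vs 0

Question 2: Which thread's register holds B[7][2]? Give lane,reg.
11,1

c=2⇒gr=2  r=7⇒th=3,odd=1
L=2*4+3=11  i=1=1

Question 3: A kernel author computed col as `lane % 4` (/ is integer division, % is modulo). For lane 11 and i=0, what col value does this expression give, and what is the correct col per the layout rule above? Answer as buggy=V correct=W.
buggy=3 correct=2

`lane % 4`[11,0]->3
lane 11: g=2 (11/4), t=3 (11%4)
i=0: r=3*2+0=6, c=g=2
col: 3 vs 2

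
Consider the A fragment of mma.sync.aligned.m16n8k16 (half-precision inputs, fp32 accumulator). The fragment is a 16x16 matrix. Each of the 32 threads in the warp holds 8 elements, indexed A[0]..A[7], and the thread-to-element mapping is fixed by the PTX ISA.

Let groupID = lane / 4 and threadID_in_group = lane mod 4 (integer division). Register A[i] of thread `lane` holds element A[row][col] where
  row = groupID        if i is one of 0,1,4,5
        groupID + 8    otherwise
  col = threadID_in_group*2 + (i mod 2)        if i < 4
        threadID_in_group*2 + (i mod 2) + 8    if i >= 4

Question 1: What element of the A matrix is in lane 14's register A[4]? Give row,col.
3,12

14: grp=3,tig=2
[4] (3+0,2*2+0+8) = (3,12)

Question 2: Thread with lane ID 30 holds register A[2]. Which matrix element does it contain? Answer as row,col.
30: gr=7,th=2
[2] (7+8,2*2+0+0) = (15,4)

15,4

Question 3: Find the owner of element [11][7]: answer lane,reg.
15,3

r=11→G=3,rhi=1  c=7→chi=0,T=3,p=1
L=3*4+3=15  i=0*4+1*2+1=3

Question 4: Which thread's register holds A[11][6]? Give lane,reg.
r: 11->gid=3,r8=1  c: 6->c8=0,tid=3,i&1=0
L=3*4+3=15  i=0*4+1*2+0=2

15,2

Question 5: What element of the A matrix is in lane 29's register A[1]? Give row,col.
7,3

lane 29: g=7 (29/4), t=1 (29%4)
i=1: r=7+0=7, c=1*2+1+0=3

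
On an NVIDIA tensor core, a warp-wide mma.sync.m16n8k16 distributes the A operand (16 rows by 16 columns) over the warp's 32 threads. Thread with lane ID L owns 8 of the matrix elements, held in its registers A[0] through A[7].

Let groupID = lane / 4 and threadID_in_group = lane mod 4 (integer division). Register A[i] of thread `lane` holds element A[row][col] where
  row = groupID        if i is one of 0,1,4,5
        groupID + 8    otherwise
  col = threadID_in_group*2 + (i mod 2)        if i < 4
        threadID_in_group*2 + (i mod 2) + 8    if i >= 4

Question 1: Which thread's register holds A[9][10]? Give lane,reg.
r=9→G=1,rhi=1  c=10→chi=1,T=1,p=0
L=1*4+1=5  i=1*4+1*2+0=6

5,6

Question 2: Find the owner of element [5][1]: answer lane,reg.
r: 5->gid=5,r8=0  c: 1->c8=0,tid=0,i&1=1
L=5*4+0=20  i=0*4+0*2+1=1

20,1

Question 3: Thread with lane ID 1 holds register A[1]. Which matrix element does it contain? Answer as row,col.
L=1→G=1>>2=0, T=1&3=1
[1]→row 0+0=0  col 1·2+1+0=3

0,3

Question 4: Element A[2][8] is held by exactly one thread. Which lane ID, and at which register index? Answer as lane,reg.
r=2⇒gr=2,Rb=0  c=8⇒Cb=1,th=0,odd=0
L=2*4+0=8  i=1*4+0*2+0=4

8,4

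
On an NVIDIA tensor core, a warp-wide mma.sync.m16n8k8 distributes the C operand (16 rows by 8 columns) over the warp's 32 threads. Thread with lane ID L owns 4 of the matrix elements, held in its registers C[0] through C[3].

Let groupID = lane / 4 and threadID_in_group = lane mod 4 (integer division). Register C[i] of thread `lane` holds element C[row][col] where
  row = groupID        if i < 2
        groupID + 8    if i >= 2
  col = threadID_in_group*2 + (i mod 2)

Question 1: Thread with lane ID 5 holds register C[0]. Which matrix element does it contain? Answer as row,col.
1,2

L=5=>grp=5>>2=1, tig=5&3=1
[0]=>row 1+0=1  col 1·2+0=2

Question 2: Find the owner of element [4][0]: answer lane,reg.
16,0

r=4⇒gr=4,Rb=0  c=0⇒th=0,odd=0
L=4*4+0=16  i=0*2+0=0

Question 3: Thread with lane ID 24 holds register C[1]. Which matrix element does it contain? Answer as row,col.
6,1

lane 24: g=6 (24/4), t=0 (24%4)
i=1: r=6+0=6, c=0*2+1=1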